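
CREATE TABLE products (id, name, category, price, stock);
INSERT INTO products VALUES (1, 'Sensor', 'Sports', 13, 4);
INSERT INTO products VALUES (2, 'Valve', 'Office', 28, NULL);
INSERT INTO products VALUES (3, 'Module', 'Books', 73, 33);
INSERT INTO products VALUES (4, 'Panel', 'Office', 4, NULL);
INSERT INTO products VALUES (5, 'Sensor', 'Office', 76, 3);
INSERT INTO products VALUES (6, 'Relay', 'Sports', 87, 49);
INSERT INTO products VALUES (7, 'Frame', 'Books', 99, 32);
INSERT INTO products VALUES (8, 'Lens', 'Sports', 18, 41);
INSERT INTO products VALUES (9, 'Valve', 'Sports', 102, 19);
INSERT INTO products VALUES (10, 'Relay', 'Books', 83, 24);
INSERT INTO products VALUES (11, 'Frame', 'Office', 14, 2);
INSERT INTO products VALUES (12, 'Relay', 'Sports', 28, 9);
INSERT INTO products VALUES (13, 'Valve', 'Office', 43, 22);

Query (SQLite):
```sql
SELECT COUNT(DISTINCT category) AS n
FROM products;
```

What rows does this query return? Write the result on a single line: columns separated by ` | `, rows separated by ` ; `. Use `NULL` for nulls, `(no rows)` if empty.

Count distinct non-NULL category values.

3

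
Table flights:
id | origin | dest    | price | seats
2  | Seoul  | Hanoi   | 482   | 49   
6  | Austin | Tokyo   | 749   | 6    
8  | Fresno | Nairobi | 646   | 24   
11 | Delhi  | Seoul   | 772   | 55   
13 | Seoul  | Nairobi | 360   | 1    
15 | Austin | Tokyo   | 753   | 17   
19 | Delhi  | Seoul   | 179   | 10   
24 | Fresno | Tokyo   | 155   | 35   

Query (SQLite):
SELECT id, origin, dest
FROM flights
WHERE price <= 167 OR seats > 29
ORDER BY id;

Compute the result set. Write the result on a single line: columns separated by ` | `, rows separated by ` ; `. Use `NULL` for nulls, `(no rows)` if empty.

price <= 167: ids {24}
seats > 29: ids {2, 11, 24}
Combine with OR.

2 | Seoul | Hanoi ; 11 | Delhi | Seoul ; 24 | Fresno | Tokyo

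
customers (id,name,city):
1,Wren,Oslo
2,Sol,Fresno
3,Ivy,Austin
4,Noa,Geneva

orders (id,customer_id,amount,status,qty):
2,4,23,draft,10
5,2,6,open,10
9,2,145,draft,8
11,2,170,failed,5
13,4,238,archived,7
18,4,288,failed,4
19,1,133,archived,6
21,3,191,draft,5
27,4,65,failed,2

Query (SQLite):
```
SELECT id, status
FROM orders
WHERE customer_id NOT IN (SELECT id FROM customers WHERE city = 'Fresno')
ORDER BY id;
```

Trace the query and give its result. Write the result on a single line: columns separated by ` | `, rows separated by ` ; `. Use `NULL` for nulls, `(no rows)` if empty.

Inner query: customers.id where city = 'Fresno'.
Outer: keep orders rows whose customer_id is not in that set.
Inner query → {2}

2 | draft ; 13 | archived ; 18 | failed ; 19 | archived ; 21 | draft ; 27 | failed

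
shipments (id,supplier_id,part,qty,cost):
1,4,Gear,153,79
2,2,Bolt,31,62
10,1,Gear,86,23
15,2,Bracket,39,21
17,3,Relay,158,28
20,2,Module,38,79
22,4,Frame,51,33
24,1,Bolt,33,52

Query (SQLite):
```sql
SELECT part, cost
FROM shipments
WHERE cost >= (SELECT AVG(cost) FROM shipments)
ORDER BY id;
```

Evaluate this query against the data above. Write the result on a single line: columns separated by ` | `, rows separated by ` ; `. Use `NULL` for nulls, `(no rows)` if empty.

Scalar subquery: AVG(cost) over all shipments rows = 47.125.
Keep rows where cost >= that value.

Gear | 79 ; Bolt | 62 ; Module | 79 ; Bolt | 52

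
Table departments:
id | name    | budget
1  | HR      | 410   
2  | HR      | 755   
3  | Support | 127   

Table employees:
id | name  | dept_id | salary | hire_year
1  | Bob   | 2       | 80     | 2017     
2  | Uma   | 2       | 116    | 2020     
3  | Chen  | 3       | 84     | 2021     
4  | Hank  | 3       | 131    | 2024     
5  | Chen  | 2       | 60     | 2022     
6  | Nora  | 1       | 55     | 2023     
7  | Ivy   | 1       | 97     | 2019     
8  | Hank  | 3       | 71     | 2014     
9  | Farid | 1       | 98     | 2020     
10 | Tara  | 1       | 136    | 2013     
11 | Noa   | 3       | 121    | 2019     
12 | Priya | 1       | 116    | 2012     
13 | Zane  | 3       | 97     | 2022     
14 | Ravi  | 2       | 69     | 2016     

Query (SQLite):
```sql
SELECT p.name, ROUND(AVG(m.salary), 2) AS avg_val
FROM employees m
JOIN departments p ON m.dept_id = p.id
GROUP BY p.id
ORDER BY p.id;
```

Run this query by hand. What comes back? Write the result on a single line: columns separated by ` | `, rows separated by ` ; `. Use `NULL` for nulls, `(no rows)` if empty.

Join each employees row to its departments via dept_id.
Group joined rows by departments.id; compute ROUND(AVG(m.salary), 2) per group.
  1: ids {6, 7, 9, 10, 12} → ROUND(AVG(m.salary), 2)=100.4
  2: ids {1, 2, 5, 14} → ROUND(AVG(m.salary), 2)=81.25
  3: ids {3, 4, 8, 11, 13} → ROUND(AVG(m.salary), 2)=100.8

HR | 100.4 ; HR | 81.25 ; Support | 100.8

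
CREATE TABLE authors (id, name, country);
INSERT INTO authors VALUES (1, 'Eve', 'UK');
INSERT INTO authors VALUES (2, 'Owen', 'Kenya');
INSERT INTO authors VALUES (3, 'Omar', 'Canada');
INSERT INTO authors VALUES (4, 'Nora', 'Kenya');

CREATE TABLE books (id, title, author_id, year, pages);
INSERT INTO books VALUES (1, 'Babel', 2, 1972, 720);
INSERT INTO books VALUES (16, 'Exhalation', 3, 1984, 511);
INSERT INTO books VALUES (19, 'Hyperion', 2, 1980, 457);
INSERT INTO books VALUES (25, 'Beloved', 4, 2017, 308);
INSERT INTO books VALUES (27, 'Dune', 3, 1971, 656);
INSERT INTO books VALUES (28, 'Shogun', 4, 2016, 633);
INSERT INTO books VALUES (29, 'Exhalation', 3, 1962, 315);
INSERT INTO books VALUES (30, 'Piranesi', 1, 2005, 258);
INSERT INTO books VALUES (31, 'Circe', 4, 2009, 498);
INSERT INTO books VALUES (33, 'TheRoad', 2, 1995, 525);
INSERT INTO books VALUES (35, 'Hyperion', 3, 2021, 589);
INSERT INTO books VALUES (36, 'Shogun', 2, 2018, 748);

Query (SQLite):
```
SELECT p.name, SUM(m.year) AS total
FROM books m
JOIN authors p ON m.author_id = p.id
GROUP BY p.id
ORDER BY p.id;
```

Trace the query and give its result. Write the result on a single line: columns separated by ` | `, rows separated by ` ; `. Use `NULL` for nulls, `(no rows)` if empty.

Join each books row to its authors via author_id.
Group joined rows by authors.id; compute SUM(m.year) per group.
  1: ids {30} → SUM(m.year)=2005
  2: ids {1, 19, 33, 36} → SUM(m.year)=7965
  3: ids {16, 27, 29, 35} → SUM(m.year)=7938
  4: ids {25, 28, 31} → SUM(m.year)=6042

Eve | 2005 ; Owen | 7965 ; Omar | 7938 ; Nora | 6042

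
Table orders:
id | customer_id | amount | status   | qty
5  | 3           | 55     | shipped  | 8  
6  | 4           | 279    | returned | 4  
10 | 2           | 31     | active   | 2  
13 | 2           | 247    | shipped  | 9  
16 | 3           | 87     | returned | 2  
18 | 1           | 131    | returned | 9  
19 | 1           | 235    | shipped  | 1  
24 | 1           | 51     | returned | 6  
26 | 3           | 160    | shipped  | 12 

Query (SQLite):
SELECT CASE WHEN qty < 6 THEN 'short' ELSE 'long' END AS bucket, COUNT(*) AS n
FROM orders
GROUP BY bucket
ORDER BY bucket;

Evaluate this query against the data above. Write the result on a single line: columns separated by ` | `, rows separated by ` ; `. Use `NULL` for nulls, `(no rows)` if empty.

long | 5 ; short | 4

Bucket rows by qty < 6 → 'short' else 'long'; count each bucket.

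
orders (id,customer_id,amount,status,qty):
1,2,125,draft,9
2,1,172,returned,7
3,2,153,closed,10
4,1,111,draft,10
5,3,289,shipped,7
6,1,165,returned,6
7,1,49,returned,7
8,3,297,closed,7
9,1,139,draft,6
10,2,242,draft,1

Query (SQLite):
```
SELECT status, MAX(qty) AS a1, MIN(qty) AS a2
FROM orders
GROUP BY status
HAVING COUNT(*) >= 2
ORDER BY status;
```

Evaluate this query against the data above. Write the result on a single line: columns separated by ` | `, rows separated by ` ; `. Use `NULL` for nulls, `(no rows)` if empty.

closed | 10 | 7 ; draft | 10 | 1 ; returned | 7 | 6

Group orders by status.
Per group compute: MAX(qty), MIN(qty).
HAVING: drop groups with fewer than 2 rows.
  closed: ids {3, 8} → MAX(qty)=10, MIN(qty)=7
  draft: ids {1, 4, 9, 10} → MAX(qty)=10, MIN(qty)=1
  returned: ids {2, 6, 7} → MAX(qty)=7, MIN(qty)=6
  shipped: ids {5} → MAX(qty)=7, MIN(qty)=7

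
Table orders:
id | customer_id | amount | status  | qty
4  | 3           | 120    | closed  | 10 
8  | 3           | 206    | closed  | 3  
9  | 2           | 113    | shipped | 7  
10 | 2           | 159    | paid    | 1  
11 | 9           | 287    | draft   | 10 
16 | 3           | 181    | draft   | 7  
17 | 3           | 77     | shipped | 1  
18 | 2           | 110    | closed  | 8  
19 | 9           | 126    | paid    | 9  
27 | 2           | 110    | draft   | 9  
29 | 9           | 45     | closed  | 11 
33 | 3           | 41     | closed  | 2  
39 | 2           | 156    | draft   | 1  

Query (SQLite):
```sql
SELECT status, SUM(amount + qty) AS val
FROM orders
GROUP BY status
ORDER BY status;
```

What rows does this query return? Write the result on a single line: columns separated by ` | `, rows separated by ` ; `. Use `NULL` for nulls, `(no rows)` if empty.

closed | 556 ; draft | 761 ; paid | 295 ; shipped | 198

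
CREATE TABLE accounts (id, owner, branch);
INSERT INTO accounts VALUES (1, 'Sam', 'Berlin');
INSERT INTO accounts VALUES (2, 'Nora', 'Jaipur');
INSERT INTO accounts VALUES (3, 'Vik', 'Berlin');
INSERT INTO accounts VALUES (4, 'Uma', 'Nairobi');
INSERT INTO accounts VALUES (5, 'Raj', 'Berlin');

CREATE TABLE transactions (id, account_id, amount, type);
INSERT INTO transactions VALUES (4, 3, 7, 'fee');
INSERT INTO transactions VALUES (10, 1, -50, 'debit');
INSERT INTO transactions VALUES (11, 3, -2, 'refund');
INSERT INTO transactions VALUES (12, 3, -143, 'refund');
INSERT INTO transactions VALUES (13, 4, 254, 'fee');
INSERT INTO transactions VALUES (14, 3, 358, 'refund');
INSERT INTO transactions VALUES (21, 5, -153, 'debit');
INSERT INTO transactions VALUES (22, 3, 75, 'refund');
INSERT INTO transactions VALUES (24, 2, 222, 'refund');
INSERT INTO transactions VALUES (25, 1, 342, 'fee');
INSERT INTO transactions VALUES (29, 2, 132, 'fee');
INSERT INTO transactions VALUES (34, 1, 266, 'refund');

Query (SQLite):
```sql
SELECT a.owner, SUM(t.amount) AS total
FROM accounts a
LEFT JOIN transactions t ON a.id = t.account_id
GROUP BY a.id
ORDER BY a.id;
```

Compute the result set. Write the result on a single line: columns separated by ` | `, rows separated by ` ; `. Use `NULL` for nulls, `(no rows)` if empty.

LEFT JOIN keeps every accounts row; unmatched ones get NULL for transactions columns.
Group by accounts.id and compute SUM(t.amount). SUM over an all-NULL group is NULL.
  1: ids {10, 25, 34} → SUM(t.amount)=558
  2: ids {24, 29} → SUM(t.amount)=354
  3: ids {4, 11, 12, 14, 22} → SUM(t.amount)=295
  4: ids {13} → SUM(t.amount)=254
  5: ids {21} → SUM(t.amount)=-153

Sam | 558 ; Nora | 354 ; Vik | 295 ; Uma | 254 ; Raj | -153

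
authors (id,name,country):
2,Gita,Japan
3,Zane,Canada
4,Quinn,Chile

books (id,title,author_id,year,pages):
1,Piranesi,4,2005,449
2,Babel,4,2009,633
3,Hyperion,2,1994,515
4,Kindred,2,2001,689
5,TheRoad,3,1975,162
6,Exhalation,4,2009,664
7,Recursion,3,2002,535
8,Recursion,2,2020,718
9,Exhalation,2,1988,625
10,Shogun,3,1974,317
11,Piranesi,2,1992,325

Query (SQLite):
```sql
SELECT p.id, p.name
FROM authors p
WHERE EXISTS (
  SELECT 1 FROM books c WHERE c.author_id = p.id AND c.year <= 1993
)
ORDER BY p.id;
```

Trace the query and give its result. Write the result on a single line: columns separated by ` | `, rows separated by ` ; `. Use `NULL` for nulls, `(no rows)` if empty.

2 | Gita ; 3 | Zane

For each authors row, check whether any books with matching author_id has year <= 1993.
Keep rows where that is true.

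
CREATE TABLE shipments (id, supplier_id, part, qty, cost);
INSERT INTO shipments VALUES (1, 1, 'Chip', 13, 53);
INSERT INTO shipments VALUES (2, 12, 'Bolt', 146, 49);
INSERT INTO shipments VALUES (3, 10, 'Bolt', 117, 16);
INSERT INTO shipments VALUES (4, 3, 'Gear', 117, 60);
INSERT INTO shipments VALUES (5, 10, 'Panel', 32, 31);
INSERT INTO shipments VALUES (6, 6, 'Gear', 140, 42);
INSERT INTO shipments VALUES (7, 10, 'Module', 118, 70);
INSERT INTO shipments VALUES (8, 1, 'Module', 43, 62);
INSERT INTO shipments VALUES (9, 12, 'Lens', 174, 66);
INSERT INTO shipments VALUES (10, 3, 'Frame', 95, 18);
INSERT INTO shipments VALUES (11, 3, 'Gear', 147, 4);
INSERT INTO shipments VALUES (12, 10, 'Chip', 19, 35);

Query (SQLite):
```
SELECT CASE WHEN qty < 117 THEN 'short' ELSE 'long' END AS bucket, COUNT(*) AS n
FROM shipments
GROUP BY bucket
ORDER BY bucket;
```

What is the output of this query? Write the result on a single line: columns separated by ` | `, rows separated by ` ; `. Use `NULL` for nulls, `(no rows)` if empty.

long | 7 ; short | 5

Bucket rows by qty < 117 → 'short' else 'long'; count each bucket.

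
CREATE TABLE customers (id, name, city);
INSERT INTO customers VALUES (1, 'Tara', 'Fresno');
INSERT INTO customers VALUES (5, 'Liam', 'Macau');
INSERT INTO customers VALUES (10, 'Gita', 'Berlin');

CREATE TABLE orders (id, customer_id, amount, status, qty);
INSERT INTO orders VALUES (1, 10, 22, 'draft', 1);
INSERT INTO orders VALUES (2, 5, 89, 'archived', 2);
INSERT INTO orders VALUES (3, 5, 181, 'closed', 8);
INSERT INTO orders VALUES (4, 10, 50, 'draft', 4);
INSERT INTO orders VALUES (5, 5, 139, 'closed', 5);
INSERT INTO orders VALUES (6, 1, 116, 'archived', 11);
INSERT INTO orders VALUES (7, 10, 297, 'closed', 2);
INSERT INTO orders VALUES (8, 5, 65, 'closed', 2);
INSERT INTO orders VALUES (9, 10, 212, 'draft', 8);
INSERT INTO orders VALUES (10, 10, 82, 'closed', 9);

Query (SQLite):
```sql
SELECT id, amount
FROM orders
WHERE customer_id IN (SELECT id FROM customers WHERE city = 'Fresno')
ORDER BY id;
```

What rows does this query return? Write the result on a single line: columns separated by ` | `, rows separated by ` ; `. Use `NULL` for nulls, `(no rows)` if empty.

Inner query: customers.id where city = 'Fresno'.
Outer: keep orders rows whose customer_id is in that set.
Inner query → {1}

6 | 116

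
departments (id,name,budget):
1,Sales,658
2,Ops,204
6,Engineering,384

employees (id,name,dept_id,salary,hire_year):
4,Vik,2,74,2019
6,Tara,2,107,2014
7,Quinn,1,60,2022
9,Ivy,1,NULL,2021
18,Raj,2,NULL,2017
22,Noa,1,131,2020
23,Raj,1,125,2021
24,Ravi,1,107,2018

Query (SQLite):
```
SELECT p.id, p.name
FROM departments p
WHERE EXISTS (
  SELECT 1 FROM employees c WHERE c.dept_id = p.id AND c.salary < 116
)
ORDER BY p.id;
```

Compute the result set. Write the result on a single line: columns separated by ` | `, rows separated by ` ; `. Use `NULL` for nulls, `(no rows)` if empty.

For each departments row, check whether any employees with matching dept_id has salary < 116.
Keep rows where that is true.

1 | Sales ; 2 | Ops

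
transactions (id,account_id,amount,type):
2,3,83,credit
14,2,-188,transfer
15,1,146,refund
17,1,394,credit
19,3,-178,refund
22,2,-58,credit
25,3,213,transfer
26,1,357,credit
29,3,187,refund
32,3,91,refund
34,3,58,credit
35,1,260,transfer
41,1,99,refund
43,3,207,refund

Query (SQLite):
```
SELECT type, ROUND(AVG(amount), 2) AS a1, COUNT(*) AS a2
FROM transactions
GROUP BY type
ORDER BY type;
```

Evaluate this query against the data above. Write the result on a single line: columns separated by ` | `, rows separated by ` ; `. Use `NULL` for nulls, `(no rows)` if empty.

Group transactions by type.
Per group compute: ROUND(AVG(amount), 2), COUNT(*).
  credit: ids {2, 17, 22, 26, 34} → ROUND(AVG(amount), 2)=166.8, COUNT(*)=5
  refund: ids {15, 19, 29, 32, 41, 43} → ROUND(AVG(amount), 2)=92, COUNT(*)=6
  transfer: ids {14, 25, 35} → ROUND(AVG(amount), 2)=95, COUNT(*)=3

credit | 166.8 | 5 ; refund | 92 | 6 ; transfer | 95 | 3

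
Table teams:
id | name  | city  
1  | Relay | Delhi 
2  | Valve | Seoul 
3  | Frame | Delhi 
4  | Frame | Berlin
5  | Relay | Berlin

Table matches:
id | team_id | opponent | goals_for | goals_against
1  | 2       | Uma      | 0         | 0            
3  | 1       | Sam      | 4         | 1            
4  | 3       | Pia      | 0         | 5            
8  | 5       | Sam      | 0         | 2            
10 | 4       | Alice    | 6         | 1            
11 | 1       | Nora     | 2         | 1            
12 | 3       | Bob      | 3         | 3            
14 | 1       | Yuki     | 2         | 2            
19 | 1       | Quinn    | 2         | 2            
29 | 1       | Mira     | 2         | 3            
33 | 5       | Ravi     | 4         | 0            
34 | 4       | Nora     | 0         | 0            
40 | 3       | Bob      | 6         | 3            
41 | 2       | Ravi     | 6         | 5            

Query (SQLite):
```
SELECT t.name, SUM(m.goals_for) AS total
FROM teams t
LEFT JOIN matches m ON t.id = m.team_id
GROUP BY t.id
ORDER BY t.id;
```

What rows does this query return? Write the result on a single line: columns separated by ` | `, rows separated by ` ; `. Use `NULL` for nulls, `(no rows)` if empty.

LEFT JOIN keeps every teams row; unmatched ones get NULL for matches columns.
Group by teams.id and compute SUM(m.goals_for). SUM over an all-NULL group is NULL.
  1: ids {3, 11, 14, 19, 29} → SUM(m.goals_for)=12
  2: ids {1, 41} → SUM(m.goals_for)=6
  3: ids {4, 12, 40} → SUM(m.goals_for)=9
  4: ids {10, 34} → SUM(m.goals_for)=6
  5: ids {8, 33} → SUM(m.goals_for)=4

Relay | 12 ; Valve | 6 ; Frame | 9 ; Frame | 6 ; Relay | 4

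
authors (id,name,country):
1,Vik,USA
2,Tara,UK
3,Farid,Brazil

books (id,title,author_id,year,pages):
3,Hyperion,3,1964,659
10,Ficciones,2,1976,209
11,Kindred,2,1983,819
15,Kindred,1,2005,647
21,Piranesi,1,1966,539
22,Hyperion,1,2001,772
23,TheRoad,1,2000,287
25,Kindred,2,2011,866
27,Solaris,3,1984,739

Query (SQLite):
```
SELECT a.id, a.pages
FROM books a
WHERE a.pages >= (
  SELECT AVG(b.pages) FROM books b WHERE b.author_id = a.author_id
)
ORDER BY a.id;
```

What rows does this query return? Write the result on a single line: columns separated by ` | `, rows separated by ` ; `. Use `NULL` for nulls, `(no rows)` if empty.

For each books row a, compute AVG(pages) over rows sharing a.author_id.
Keep row a if a.pages >= that per-group AVG.
  author_id=1: AVG(pages) = 561.25
  author_id=2: AVG(pages) = 631.333333
  author_id=3: AVG(pages) = 699.0

11 | 819 ; 15 | 647 ; 22 | 772 ; 25 | 866 ; 27 | 739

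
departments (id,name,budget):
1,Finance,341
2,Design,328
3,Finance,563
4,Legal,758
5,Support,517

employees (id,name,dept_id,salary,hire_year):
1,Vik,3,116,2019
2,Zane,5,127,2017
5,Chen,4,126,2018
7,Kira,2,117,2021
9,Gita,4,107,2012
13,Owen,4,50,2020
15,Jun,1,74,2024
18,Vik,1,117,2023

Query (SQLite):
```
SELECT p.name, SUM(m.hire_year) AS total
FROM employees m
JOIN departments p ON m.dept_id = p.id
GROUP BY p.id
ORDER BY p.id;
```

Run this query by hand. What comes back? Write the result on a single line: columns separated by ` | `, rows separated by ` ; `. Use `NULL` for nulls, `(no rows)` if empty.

Finance | 4047 ; Design | 2021 ; Finance | 2019 ; Legal | 6050 ; Support | 2017

Join each employees row to its departments via dept_id.
Group joined rows by departments.id; compute SUM(m.hire_year) per group.
  1: ids {15, 18} → SUM(m.hire_year)=4047
  2: ids {7} → SUM(m.hire_year)=2021
  3: ids {1} → SUM(m.hire_year)=2019
  4: ids {5, 9, 13} → SUM(m.hire_year)=6050
  5: ids {2} → SUM(m.hire_year)=2017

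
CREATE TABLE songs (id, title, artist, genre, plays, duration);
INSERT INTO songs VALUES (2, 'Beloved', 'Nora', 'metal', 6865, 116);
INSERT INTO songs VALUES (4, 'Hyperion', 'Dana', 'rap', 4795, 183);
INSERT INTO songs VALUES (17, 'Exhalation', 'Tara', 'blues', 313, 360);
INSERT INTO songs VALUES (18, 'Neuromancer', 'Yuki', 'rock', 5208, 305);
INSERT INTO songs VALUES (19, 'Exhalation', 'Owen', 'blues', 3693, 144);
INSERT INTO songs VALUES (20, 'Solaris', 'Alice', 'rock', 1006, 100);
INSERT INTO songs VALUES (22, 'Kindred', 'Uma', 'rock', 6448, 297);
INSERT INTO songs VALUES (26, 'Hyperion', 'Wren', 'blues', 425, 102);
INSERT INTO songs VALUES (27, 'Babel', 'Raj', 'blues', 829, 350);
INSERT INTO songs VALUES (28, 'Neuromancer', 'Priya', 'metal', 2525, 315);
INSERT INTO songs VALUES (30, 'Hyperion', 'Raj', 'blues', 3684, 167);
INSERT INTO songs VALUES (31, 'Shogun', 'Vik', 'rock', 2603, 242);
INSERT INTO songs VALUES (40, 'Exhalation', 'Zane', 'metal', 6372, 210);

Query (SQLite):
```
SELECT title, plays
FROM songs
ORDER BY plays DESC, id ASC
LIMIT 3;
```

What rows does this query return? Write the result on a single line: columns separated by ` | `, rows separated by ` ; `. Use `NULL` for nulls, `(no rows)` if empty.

Beloved | 6865 ; Kindred | 6448 ; Exhalation | 6372

Sort by plays desc, tiebreak id asc: (6865, id=2), (6448, id=22), (6372, id=40), (5208, id=18), (4795, id=4), (3693, id=19) …. Take first 3.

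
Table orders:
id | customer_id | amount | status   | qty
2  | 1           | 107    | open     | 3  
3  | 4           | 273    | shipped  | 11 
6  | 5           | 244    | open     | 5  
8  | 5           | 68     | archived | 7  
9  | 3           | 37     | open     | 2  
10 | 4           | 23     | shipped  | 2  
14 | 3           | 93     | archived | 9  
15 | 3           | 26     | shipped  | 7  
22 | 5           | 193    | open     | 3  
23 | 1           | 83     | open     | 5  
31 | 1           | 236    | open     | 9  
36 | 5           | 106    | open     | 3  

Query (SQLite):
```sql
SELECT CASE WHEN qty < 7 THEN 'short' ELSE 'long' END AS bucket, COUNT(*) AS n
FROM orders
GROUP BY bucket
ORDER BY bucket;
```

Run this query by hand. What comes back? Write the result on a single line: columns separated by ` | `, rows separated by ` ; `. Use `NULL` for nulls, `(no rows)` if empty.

Bucket rows by qty < 7 → 'short' else 'long'; count each bucket.

long | 5 ; short | 7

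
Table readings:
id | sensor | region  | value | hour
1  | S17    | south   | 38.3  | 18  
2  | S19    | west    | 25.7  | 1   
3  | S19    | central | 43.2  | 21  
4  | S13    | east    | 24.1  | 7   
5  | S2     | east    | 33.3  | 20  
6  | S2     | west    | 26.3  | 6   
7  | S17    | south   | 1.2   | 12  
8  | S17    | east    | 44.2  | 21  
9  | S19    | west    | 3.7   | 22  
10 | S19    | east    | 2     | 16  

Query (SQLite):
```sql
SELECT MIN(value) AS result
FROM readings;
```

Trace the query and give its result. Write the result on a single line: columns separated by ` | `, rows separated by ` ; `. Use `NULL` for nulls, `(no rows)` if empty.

1.2

All value values: [38.3, 25.7, 43.2, 24.1, 33.3, 26.3, 1.2, 44.2, 3.7, 2].
MIN of non-NULL values = 1.2.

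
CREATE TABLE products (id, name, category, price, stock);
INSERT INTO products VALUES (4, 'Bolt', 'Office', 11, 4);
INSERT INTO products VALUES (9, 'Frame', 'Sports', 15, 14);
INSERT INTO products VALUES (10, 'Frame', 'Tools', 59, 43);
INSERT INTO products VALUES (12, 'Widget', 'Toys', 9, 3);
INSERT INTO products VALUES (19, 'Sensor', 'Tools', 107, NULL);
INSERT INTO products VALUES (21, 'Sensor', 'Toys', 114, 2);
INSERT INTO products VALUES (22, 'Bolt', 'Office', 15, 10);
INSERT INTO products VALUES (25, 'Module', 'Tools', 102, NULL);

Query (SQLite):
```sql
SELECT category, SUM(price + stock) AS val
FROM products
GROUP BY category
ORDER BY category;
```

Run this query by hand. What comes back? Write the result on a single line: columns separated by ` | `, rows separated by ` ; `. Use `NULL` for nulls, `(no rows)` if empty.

Office | 40 ; Sports | 29 ; Tools | 102 ; Toys | 128

For each row compute price + stock.
Group by category; take SUM of the expression per group.
  Office: ids {4, 22} → SUM(price + stock)=40
  Sports: ids {9} → SUM(price + stock)=29
  Tools: ids {10, 19, 25} → SUM(price + stock)=102
  Toys: ids {12, 21} → SUM(price + stock)=128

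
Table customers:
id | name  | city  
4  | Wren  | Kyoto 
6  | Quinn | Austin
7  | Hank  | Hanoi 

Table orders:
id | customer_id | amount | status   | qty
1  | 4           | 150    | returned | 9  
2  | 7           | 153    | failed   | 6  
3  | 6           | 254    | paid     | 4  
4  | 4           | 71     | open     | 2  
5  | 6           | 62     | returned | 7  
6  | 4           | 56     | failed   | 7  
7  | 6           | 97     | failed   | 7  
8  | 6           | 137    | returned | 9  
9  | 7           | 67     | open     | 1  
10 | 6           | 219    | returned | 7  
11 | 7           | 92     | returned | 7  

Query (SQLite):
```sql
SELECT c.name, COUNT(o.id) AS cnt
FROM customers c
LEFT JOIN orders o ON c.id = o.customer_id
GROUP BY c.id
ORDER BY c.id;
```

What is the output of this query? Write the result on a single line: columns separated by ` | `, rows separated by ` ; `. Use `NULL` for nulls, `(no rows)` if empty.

LEFT JOIN keeps every customers row; unmatched ones get NULL for orders columns.
Group by customers.id and compute COUNT(o.id). COUNT(col) of an all-NULL group is 0.
  4: ids {1, 4, 6} → COUNT(o.id)=3
  6: ids {3, 5, 7, 8, 10} → COUNT(o.id)=5
  7: ids {2, 9, 11} → COUNT(o.id)=3

Wren | 3 ; Quinn | 5 ; Hank | 3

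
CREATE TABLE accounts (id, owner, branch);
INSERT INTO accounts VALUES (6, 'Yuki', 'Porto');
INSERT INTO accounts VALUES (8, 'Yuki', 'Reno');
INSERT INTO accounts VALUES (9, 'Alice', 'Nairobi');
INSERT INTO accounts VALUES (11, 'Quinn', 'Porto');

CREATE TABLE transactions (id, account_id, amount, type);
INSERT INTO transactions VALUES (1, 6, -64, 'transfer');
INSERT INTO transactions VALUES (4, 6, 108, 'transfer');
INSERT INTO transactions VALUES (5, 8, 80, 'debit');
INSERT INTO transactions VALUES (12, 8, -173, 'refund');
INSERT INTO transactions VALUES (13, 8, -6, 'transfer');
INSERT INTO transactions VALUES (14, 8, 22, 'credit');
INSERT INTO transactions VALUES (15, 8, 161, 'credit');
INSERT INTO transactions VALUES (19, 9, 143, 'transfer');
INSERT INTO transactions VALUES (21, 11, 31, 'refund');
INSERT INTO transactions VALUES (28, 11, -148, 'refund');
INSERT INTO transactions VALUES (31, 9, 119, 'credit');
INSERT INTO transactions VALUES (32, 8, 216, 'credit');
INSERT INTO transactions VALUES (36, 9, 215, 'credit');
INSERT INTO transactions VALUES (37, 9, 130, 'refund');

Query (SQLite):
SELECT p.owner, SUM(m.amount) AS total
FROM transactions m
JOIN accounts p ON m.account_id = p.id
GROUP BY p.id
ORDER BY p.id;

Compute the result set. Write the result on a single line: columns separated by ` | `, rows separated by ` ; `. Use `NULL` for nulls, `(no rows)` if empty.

Yuki | 44 ; Yuki | 300 ; Alice | 607 ; Quinn | -117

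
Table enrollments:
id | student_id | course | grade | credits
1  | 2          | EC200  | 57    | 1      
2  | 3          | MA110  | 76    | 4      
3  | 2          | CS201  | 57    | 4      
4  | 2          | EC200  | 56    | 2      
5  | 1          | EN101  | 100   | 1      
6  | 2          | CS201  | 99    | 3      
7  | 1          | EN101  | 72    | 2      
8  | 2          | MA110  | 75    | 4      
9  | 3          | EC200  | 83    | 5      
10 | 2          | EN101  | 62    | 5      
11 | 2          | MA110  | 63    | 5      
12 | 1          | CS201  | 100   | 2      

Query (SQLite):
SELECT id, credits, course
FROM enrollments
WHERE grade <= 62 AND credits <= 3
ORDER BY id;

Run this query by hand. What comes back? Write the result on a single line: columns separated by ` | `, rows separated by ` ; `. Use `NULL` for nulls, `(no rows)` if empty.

grade <= 62: ids {1, 3, 4, 10}
credits <= 3: ids {1, 4, 5, 6, 7, 12}
Combine with AND.

1 | 1 | EC200 ; 4 | 2 | EC200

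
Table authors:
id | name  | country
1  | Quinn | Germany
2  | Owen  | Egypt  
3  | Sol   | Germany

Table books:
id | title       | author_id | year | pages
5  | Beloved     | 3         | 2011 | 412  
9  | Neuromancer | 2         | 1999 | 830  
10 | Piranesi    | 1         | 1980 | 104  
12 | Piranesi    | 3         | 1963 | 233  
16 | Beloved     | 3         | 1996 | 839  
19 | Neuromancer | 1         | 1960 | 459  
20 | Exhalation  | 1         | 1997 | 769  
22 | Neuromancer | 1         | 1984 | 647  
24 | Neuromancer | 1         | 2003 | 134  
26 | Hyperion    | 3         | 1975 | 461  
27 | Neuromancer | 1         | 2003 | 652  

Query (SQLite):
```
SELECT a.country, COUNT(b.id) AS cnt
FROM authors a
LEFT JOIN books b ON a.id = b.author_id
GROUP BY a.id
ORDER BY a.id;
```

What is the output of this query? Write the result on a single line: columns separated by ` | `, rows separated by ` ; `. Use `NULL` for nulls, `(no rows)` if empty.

LEFT JOIN keeps every authors row; unmatched ones get NULL for books columns.
Group by authors.id and compute COUNT(b.id). COUNT(col) of an all-NULL group is 0.
  1: ids {10, 19, 20, 22, 24, 27} → COUNT(b.id)=6
  2: ids {9} → COUNT(b.id)=1
  3: ids {5, 12, 16, 26} → COUNT(b.id)=4

Germany | 6 ; Egypt | 1 ; Germany | 4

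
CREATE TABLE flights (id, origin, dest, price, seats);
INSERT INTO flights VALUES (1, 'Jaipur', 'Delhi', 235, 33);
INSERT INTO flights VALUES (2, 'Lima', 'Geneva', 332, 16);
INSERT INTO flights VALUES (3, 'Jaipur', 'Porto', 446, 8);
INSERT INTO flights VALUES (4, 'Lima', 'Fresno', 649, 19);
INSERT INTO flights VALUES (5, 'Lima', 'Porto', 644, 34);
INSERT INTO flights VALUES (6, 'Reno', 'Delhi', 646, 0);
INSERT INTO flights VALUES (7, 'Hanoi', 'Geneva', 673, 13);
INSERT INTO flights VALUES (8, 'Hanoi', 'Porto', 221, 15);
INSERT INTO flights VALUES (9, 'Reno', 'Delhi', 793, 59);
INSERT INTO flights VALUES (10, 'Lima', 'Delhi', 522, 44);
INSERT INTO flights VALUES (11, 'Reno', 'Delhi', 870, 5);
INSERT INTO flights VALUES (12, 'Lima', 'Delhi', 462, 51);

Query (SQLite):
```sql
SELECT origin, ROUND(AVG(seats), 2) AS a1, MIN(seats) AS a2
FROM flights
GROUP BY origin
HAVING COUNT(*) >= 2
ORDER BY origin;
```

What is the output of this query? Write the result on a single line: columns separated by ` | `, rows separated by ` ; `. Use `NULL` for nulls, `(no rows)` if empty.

Hanoi | 14 | 13 ; Jaipur | 20.5 | 8 ; Lima | 32.8 | 16 ; Reno | 21.33 | 0

Group flights by origin.
Per group compute: ROUND(AVG(seats), 2), MIN(seats).
HAVING: drop groups with fewer than 2 rows.
  Hanoi: ids {7, 8} → ROUND(AVG(seats), 2)=14, MIN(seats)=13
  Jaipur: ids {1, 3} → ROUND(AVG(seats), 2)=20.5, MIN(seats)=8
  Lima: ids {2, 4, 5, 10, 12} → ROUND(AVG(seats), 2)=32.8, MIN(seats)=16
  Reno: ids {6, 9, 11} → ROUND(AVG(seats), 2)=21.33, MIN(seats)=0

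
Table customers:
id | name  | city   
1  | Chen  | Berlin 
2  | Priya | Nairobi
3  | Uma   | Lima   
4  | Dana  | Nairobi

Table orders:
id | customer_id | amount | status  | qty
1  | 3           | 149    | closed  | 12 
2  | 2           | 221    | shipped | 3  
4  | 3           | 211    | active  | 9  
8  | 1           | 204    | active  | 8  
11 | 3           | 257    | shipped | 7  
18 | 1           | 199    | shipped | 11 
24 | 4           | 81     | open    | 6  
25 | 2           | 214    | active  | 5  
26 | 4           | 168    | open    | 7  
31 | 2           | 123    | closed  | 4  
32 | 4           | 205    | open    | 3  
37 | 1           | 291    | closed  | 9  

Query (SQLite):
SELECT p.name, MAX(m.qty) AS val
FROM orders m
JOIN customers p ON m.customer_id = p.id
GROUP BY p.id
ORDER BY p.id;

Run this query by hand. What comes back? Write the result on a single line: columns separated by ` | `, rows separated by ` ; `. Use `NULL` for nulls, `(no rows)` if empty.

Chen | 11 ; Priya | 5 ; Uma | 12 ; Dana | 7

Join each orders row to its customers via customer_id.
Group joined rows by customers.id; compute MAX(m.qty) per group.
  1: ids {8, 18, 37} → MAX(m.qty)=11
  2: ids {2, 25, 31} → MAX(m.qty)=5
  3: ids {1, 4, 11} → MAX(m.qty)=12
  4: ids {24, 26, 32} → MAX(m.qty)=7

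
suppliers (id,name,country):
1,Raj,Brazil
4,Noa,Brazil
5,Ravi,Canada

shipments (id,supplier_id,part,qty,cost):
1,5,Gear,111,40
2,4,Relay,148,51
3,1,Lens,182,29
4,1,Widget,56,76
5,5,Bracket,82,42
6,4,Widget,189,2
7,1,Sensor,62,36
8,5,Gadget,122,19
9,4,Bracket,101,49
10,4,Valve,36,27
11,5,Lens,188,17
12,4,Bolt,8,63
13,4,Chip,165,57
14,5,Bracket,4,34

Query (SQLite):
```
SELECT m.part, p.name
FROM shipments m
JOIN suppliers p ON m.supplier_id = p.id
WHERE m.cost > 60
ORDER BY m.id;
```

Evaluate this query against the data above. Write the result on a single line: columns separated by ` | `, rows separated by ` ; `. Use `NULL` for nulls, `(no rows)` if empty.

Widget | Raj ; Bolt | Noa

Each shipments row matches the suppliers row where supplier_id = suppliers.id.
Then keep rows with m.cost > 60.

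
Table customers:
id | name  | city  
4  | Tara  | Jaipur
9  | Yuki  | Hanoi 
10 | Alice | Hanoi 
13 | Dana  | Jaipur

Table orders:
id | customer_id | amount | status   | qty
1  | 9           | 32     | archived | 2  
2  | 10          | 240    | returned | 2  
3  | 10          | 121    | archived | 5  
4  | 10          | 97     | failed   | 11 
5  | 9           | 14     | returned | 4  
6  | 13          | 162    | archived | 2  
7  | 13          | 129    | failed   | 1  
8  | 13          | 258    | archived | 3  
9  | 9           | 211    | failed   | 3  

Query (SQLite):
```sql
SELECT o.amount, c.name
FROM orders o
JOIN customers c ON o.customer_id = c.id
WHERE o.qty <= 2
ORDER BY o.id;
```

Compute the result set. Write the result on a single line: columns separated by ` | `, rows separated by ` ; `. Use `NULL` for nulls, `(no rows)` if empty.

Each orders row matches the customers row where customer_id = customers.id.
Then keep rows with o.qty <= 2.

32 | Yuki ; 240 | Alice ; 162 | Dana ; 129 | Dana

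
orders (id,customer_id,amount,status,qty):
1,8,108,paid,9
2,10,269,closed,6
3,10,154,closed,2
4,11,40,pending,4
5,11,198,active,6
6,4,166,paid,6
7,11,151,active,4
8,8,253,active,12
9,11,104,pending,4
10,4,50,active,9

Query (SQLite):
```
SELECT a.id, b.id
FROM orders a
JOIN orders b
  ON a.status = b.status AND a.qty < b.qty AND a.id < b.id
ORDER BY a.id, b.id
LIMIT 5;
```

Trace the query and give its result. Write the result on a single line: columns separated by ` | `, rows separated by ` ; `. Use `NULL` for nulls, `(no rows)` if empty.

Pairs (a,b) with same status, a.qty < b.qty, a.id < b.id.
status groups: active:{5,7,8,10} closed:{2,3} paid:{1,6} pending:{4,9}
Ordered by (a.id, b.id); first 5.

5 | 8 ; 5 | 10 ; 7 | 8 ; 7 | 10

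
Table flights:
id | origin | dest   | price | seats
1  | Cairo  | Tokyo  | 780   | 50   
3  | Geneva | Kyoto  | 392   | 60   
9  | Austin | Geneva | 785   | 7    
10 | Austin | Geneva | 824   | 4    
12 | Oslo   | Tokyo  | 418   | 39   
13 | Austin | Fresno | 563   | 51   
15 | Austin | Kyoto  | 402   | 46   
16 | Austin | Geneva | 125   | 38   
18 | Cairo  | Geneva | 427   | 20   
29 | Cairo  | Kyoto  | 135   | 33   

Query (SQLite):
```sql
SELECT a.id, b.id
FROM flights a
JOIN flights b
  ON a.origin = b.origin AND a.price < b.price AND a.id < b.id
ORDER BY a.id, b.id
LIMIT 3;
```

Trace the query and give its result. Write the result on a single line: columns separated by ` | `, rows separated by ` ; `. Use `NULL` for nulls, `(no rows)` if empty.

Pairs (a,b) with same origin, a.price < b.price, a.id < b.id.
origin groups: Austin:{9,10,13,15,16} Cairo:{1,18,29} Geneva:{3} Oslo:{12}
Ordered by (a.id, b.id); first 3.

9 | 10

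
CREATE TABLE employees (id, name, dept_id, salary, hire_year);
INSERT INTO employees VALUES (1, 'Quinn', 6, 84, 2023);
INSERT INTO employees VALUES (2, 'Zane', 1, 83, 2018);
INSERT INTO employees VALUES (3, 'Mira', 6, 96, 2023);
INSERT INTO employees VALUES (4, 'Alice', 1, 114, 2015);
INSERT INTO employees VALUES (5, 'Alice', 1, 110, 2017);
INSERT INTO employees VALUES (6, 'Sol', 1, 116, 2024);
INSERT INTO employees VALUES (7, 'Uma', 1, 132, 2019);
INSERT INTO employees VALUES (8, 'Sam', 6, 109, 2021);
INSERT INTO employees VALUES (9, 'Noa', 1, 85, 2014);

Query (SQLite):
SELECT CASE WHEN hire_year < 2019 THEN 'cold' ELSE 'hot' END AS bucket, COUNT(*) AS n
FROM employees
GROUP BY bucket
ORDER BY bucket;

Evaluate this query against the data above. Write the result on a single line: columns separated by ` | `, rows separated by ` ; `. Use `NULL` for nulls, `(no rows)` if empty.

cold | 4 ; hot | 5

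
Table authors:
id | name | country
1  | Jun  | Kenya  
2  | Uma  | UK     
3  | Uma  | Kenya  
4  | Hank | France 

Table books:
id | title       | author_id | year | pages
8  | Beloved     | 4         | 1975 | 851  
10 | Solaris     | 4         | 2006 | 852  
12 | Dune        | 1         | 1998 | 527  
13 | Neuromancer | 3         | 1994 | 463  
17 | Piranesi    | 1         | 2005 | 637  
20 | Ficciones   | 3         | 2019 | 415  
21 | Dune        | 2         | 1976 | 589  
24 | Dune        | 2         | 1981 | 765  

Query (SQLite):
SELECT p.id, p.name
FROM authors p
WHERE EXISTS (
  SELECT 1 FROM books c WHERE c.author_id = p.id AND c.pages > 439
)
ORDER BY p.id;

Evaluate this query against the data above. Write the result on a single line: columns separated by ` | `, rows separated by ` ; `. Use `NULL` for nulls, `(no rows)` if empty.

For each authors row, check whether any books with matching author_id has pages > 439.
Keep rows where that is true.

1 | Jun ; 2 | Uma ; 3 | Uma ; 4 | Hank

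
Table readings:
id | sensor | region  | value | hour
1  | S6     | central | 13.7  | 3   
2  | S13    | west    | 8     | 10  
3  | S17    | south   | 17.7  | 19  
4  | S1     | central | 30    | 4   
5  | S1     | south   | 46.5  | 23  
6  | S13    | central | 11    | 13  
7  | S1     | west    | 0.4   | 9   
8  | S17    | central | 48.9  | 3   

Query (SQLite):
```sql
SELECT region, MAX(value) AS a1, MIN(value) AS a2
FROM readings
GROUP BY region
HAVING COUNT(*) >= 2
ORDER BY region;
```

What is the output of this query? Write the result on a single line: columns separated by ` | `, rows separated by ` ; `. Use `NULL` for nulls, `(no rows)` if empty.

Group readings by region.
Per group compute: MAX(value), MIN(value).
HAVING: drop groups with fewer than 2 rows.
  central: ids {1, 4, 6, 8} → MAX(value)=48.9, MIN(value)=11
  south: ids {3, 5} → MAX(value)=46.5, MIN(value)=17.7
  west: ids {2, 7} → MAX(value)=8, MIN(value)=0.4

central | 48.9 | 11 ; south | 46.5 | 17.7 ; west | 8 | 0.4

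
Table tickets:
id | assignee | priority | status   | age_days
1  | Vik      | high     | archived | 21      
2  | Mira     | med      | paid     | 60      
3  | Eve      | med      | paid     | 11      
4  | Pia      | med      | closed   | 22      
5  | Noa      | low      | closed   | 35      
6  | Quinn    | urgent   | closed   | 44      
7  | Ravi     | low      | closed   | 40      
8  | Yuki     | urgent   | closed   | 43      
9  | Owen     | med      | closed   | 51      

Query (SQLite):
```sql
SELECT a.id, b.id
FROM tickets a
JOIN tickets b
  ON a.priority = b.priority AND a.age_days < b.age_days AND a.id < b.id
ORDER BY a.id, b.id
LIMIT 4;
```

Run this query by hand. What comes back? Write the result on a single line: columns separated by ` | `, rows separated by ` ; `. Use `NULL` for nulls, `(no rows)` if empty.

3 | 4 ; 3 | 9 ; 4 | 9 ; 5 | 7

Pairs (a,b) with same priority, a.age_days < b.age_days, a.id < b.id.
priority groups: high:{1} low:{5,7} med:{2,3,4,9} urgent:{6,8}
Ordered by (a.id, b.id); first 4.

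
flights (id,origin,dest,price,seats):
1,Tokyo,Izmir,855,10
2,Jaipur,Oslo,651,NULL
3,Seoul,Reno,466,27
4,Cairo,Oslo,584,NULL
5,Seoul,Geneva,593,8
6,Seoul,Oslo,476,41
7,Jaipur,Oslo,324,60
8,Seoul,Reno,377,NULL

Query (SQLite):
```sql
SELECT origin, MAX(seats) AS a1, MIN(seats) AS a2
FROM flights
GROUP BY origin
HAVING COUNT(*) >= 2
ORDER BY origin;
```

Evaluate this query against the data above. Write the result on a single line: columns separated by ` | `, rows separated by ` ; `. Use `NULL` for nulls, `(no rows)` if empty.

Jaipur | 60 | 60 ; Seoul | 41 | 8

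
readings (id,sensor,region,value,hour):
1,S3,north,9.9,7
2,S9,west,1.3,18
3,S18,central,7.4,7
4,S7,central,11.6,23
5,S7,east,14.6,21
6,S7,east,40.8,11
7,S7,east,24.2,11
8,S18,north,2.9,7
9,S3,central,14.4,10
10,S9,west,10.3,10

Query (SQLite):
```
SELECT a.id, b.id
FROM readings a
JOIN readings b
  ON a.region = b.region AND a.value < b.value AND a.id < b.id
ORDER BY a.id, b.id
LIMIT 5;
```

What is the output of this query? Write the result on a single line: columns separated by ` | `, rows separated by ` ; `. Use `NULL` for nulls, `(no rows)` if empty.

Pairs (a,b) with same region, a.value < b.value, a.id < b.id.
region groups: central:{3,4,9} east:{5,6,7} north:{1,8} west:{2,10}
Ordered by (a.id, b.id); first 5.

2 | 10 ; 3 | 4 ; 3 | 9 ; 4 | 9 ; 5 | 6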